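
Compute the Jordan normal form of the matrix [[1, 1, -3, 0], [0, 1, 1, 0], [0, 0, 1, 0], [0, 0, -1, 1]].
J = [[1, 1, 0, 0], [0, 1, 1, 0], [0, 0, 1, 0], [0, 0, 0, 1]]

The characteristic polynomial is det(xI - A) = (x - 1)^4, so the eigenvalues are 1 (algebraic multiplicity 4).

For λ = 1: rank(A - I) = 2, rank((A - I)^2) = 1, rank((A - I)^3) = 0. The eigenspace has dimension 4 - 2 = 2, so there are 2 Jordan blocks; the rank sequence gives block sizes [3, 1].

Assembling the blocks gives the Jordan form J above.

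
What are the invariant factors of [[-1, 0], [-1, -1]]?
The Jordan structure of A has elementary divisors (x + 1)^2. Arranging the block sizes at each eigenvalue in decreasing order and taking row products gives the invariant factors.

Invariant factors (smallest first, each dividing the next): (x + 1)^2.

Check: the last factor (x + 1)^2 is the minimal polynomial, and the product (x + 1)^2 is the characteristic polynomial.

(x + 1)^2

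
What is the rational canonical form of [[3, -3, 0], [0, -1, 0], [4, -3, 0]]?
The invariant factors of A (the non-unit diagonal entries of the Smith normal form of xI - A over ℚ[x]) are x(x - 3)(x + 1), each dividing the next. The characteristic polynomial is their product, x(x - 3)(x + 1).

The rational canonical form is the block-diagonal matrix of companion matrices C(f_i):
R = [[0, 0, 0], [1, 0, 3], [0, 1, 2]].

R = [[0, 0, 0], [1, 0, 3], [0, 1, 2]]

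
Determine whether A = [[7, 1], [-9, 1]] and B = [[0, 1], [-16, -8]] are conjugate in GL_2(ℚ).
No.

trace(A) = 8 but trace(B) = -8. The trace is a similarity invariant, so A and B are not similar.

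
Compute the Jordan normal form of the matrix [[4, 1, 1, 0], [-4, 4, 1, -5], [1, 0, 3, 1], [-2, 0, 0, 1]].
J = [[3, 1, 0, 0], [0, 3, 1, 0], [0, 0, 3, 0], [0, 0, 0, 3]]

The characteristic polynomial is det(xI - A) = (x - 3)^4, so the eigenvalues are 3 (algebraic multiplicity 4).

For λ = 3: rank(A - 3I) = 2, rank((A - 3I)^2) = 1, rank((A - 3I)^3) = 0. The eigenspace has dimension 4 - 2 = 2, so there are 2 Jordan blocks; the rank sequence gives block sizes [3, 1].

Assembling the blocks gives the Jordan form J above.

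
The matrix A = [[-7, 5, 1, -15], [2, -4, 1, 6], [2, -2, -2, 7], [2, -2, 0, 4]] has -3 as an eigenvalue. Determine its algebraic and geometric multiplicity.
The characteristic polynomial is (x + 2)^3(x + 3), so the factor x + 3 appears with exponent 1: the algebraic multiplicity is 1.

rank(A + 3I) = 3, so the eigenspace has dimension 4 - 3 = 1: the geometric multiplicity is 1.

algebraic multiplicity 1, geometric multiplicity 1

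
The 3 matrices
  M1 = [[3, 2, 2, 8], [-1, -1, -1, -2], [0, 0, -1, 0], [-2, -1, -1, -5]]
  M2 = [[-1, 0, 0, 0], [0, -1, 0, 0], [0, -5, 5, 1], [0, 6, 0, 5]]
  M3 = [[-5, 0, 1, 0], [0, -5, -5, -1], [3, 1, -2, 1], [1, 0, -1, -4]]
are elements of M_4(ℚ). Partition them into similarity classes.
Characteristic polynomials: χ_{M1} = (x + 1)^4, χ_{M2} = (x - 5)^2(x + 1)^2, χ_{M3} = (x + 4)^4.

{M1}: invariant factors x + 1, (x + 1)^3.

{M2}: invariant factors x + 1, (x - 5)^2(x + 1).

{M3}: invariant factors x + 4, (x + 4)^3.

Matrices are similar if and only if their invariant-factor lists agree; the partition into similarity classes is {M1}, {M2}, {M3}.

3 classes: {M1}, {M2}, {M3}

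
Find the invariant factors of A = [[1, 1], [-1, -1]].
The Jordan structure of A has elementary divisors x^2. Arranging the block sizes at each eigenvalue in decreasing order and taking row products gives the invariant factors.

Invariant factors (smallest first, each dividing the next): x^2.

Check: the last factor x^2 is the minimal polynomial, and the product x^2 is the characteristic polynomial.

x^2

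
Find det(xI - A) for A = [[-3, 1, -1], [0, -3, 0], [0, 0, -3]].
χ_A(x) = (x + 3)^3

xI - A = [[x + 3, -1, 1], [0, x + 3, 0], [0, 0, x + 3]].

Expanding det(xI - A) along the first row:
det(xI - A) = + (x + 3)·det([[x + 3, 0], [0, x + 3]]) - (-1)·det([[0, 0], [0, x + 3]]) + (1)·det([[0, x + 3], [0, 0]]).

Evaluating gives χ_A(x) = x^3 + 9x^2 + 27x + 27 = (x + 3)^3.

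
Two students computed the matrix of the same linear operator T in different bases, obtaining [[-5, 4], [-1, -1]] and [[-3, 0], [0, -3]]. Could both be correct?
Both have characteristic polynomial (x + 3)^2, but the minimal polynomial of A is (x + 3)^2 while the minimal polynomial of B is x + 3. The minimal polynomial is a similarity invariant, so A and B are not similar.

No.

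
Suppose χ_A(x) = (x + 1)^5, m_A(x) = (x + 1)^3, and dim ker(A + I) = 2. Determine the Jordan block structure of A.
Jordan blocks: (-1, 3), (-1, 2)

λ = -1: algebraic multiplicity 5 (exponent in χ_A), largest block size 3 (exponent in m_A), 2 blocks (geometric multiplicity). These force block sizes [3, 2].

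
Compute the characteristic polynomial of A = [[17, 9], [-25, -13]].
xI - A = [[x - 17, -9], [25, x + 13]].

Expanding det(xI - A) along the first row:
det(xI - A) = + (x - 17)·det([[x + 13]]) - (-9)·det([[25]]).

Evaluating gives χ_A(x) = x^2 - 4x + 4 = (x - 2)^2.

χ_A(x) = (x - 2)^2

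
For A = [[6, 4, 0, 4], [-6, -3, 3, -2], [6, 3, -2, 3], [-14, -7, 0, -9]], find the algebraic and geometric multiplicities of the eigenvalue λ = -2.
algebraic multiplicity 4, geometric multiplicity 2

The characteristic polynomial is (x + 2)^4, so the factor x + 2 appears with exponent 4: the algebraic multiplicity is 4.

rank(A + 2I) = 2, so the eigenspace has dimension 4 - 2 = 2: the geometric multiplicity is 2.

Since 2 < 4, A is not diagonalizable.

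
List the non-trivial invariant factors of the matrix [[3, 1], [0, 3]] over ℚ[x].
(x - 3)^2

The Jordan structure of A has elementary divisors (x - 3)^2. Arranging the block sizes at each eigenvalue in decreasing order and taking row products gives the invariant factors.

Invariant factors (smallest first, each dividing the next): (x - 3)^2.

Check: the last factor (x - 3)^2 is the minimal polynomial, and the product (x - 3)^2 is the characteristic polynomial.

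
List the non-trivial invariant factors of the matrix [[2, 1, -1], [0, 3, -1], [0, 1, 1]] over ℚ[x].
x - 2, (x - 2)^2

The Jordan structure of A has elementary divisors (x - 2)^2, (x - 2). Arranging the block sizes at each eigenvalue in decreasing order and taking row products gives the invariant factors.

Invariant factors (smallest first, each dividing the next): x - 2, (x - 2)^2.

Check: the last factor (x - 2)^2 is the minimal polynomial, and the product (x - 2)^3 is the characteristic polynomial.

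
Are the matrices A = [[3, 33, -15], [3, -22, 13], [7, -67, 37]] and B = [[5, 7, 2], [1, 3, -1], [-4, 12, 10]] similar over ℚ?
Yes.

Two matrices over a field are similar if and only if they have the same invariant factors.

Both A and B have characteristic polynomial (x - 6)^3 and minimal polynomial (x - 6)^3. Computing further, both have invariant factors (x - 6)^3. Hence A and B are similar.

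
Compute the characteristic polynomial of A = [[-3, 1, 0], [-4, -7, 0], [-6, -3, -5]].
χ_A(x) = (x + 5)^3

xI - A = [[x + 3, -1, 0], [4, x + 7, 0], [6, 3, x + 5]].

Expanding det(xI - A) along the first row:
det(xI - A) = + (x + 3)·det([[x + 7, 0], [3, x + 5]]) - (-1)·det([[4, 0], [6, x + 5]]) + (0)·det([[4, x + 7], [6, 3]]).

Evaluating gives χ_A(x) = x^3 + 15x^2 + 75x + 125 = (x + 5)^3.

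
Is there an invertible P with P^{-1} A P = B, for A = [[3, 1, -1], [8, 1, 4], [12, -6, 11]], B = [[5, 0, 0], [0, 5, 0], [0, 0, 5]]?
Both have characteristic polynomial (x - 5)^3, but the minimal polynomial of A is (x - 5)^2 while the minimal polynomial of B is x - 5. The minimal polynomial is a similarity invariant, so A and B are not similar.

No.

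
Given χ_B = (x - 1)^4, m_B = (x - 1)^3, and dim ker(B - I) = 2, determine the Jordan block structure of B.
Jordan blocks: (1, 3), (1, 1)

λ = 1: algebraic multiplicity 4 (exponent in χ_B), largest block size 3 (exponent in m_B), 2 blocks (geometric multiplicity). These force block sizes [3, 1].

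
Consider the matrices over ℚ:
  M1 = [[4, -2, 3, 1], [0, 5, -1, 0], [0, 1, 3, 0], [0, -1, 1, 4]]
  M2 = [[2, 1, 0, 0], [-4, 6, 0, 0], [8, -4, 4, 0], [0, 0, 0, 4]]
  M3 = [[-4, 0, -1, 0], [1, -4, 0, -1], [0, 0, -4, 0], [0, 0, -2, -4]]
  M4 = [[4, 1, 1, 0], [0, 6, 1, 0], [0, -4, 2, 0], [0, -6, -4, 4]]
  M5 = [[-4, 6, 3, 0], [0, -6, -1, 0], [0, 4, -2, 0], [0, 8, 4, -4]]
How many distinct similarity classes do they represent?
Characteristic polynomials: χ_{M1} = (x - 4)^4, χ_{M2} = (x - 4)^4, χ_{M3} = (x + 4)^4, χ_{M4} = (x - 4)^4, χ_{M5} = (x + 4)^4.

{M1}: invariant factors (x - 4)^2, (x - 4)^2.

{M2}: invariant factors x - 4, x - 4, (x - 4)^2.

{M3}: invariant factors x + 4, (x + 4)^3.

{M4}: invariant factors x - 4, (x - 4)^3.

{M5}: invariant factors x + 4, x + 4, (x + 4)^2.

Matrices are similar if and only if their invariant-factor lists agree; the partition into similarity classes is {M1}, {M2}, {M3}, {M4}, {M5}.

5 classes: {M1}, {M2}, {M3}, {M4}, {M5}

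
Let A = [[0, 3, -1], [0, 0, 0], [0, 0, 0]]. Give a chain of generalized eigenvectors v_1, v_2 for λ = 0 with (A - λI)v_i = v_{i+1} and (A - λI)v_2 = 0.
v_1 = [[11, 2, 5]]^T, v_2 = [[1, 0, 0]]^T

We seek v_1 ∈ ker(A^2) \ ker(A), then set v_{i+1} = A v_i.

One such chain is v_1 = [[11, 2, 5]]^T, v_2 = [[1, 0, 0]]^T. Check: A v_2 = [[0, 0, 0]]^T = 0.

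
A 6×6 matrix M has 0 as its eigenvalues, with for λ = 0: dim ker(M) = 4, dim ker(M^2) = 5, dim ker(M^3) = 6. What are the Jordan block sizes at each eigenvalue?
Jordan blocks: (0, 3), (0, 1), (0, 1), (0, 1)

λ = 0: successive nullity increments [4, 1, 1] count blocks of size ≥ k; block sizes are [3, 1, 1, 1].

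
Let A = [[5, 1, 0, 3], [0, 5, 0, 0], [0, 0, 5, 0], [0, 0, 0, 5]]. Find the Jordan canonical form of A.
The characteristic polynomial is det(xI - A) = (x - 5)^4, so the eigenvalues are 5 (algebraic multiplicity 4).

For λ = 5: rank(A - 5I) = 1, rank((A - 5I)^2) = 0. The eigenspace has dimension 4 - 1 = 3, so there are 3 Jordan blocks; the rank sequence gives block sizes [2, 1, 1].

Assembling the blocks gives the Jordan form J above.

J = [[5, 1, 0, 0], [0, 5, 0, 0], [0, 0, 5, 0], [0, 0, 0, 5]]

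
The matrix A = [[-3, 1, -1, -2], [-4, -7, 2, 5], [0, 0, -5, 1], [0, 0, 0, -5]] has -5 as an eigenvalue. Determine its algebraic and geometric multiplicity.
The characteristic polynomial is (x + 5)^4, so the factor x + 5 appears with exponent 4: the algebraic multiplicity is 4.

rank(A + 5I) = 2, so the eigenspace has dimension 4 - 2 = 2: the geometric multiplicity is 2.

Since 2 < 4, A is not diagonalizable.

algebraic multiplicity 4, geometric multiplicity 2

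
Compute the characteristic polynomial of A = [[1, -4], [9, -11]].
χ_A(x) = (x + 5)^2

xI - A = [[x - 1, 4], [-9, x + 11]].

Expanding det(xI - A) along the first row:
det(xI - A) = + (x - 1)·det([[x + 11]]) - (4)·det([[-9]]).

Evaluating gives χ_A(x) = x^2 + 10x + 25 = (x + 5)^2.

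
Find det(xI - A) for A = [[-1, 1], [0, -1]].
xI - A = [[x + 1, -1], [0, x + 1]].

Expanding det(xI - A) along the first row:
det(xI - A) = + (x + 1)·det([[x + 1]]) - (-1)·det([[0]]).

Evaluating gives χ_A(x) = x^2 + 2x + 1 = (x + 1)^2.

χ_A(x) = (x + 1)^2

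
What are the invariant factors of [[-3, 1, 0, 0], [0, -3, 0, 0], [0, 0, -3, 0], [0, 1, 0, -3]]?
x + 3, x + 3, (x + 3)^2

The Jordan structure of A has elementary divisors (x + 3)^2, (x + 3), (x + 3). Arranging the block sizes at each eigenvalue in decreasing order and taking row products gives the invariant factors.

Invariant factors (smallest first, each dividing the next): x + 3, x + 3, (x + 3)^2.

Check: the last factor (x + 3)^2 is the minimal polynomial, and the product (x + 3)^4 is the characteristic polynomial.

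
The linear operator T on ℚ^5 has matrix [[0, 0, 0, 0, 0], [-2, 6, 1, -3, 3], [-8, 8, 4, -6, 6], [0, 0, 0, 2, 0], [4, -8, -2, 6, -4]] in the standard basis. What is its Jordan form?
J = [[0, 0, 0, 0, 0], [0, 2, 1, 0, 0], [0, 0, 2, 0, 0], [0, 0, 0, 2, 0], [0, 0, 0, 0, 2]]

The characteristic polynomial is det(xI - A) = x(x - 2)^4, so the eigenvalues are 0 (algebraic multiplicity 1), 2 (algebraic multiplicity 4).

For λ = 0: algebraic multiplicity 1 gives one 1×1 block.

For λ = 2: rank(A - 2I) = 2, rank((A - 2I)^2) = 1. The eigenspace has dimension 5 - 2 = 3, so there are 3 Jordan blocks; the rank sequence gives block sizes [2, 1, 1].

Assembling the blocks gives the Jordan form J above.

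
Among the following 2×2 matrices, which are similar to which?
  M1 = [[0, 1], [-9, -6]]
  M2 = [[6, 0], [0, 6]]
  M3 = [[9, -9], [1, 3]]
3 classes: {M1}, {M2}, {M3}

Characteristic polynomials: χ_{M1} = (x + 3)^2, χ_{M2} = (x - 6)^2, χ_{M3} = (x - 6)^2.

{M1}: invariant factors (x + 3)^2.

{M2}: invariant factors x - 6, x - 6.

{M3}: invariant factors (x - 6)^2.

Matrices are similar if and only if their invariant-factor lists agree; the partition into similarity classes is {M1}, {M2}, {M3}.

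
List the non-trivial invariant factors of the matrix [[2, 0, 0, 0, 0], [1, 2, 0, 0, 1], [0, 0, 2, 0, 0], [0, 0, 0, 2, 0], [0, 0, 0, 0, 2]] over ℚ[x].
The Jordan structure of A has elementary divisors (x - 2)^2, (x - 2), (x - 2), (x - 2). Arranging the block sizes at each eigenvalue in decreasing order and taking row products gives the invariant factors.

Invariant factors (smallest first, each dividing the next): x - 2, x - 2, x - 2, (x - 2)^2.

Check: the last factor (x - 2)^2 is the minimal polynomial, and the product (x - 2)^5 is the characteristic polynomial.

x - 2, x - 2, x - 2, (x - 2)^2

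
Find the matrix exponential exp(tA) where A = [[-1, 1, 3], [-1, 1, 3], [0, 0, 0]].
e^{tA} = [[1 - t, t, 3*t], [-t, t + 1, 3*t], [0, 0, 1]]

A has Jordan form J = [[0, 1, 0], [0, 0, 0], [0, 0, 0]] with A = PJP^{-1}, so e^{tA} = P e^{tJ} P^{-1}.

For a Jordan block J_k(λ), e^{tJ_k(λ)} = e^{λt} · (I + tN + t^2 N^2/2! + ... + t^{k-1} N^{k-1}/(k-1)!) where N is the nilpotent superdiagonal part.

Assembling the blocks and conjugating back gives the entries of e^{tA} as shown above.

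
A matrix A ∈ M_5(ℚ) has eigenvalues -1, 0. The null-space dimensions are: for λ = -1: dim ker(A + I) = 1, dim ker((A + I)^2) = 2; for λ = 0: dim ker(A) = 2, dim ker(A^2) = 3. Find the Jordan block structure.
λ = -1: successive nullity increments [1, 1] count blocks of size ≥ k; block sizes are [2].
λ = 0: successive nullity increments [2, 1] count blocks of size ≥ k; block sizes are [2, 1].

Jordan blocks: (-1, 2), (0, 2), (0, 1)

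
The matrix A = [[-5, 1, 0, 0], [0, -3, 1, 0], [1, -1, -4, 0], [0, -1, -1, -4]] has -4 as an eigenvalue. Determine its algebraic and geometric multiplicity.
The characteristic polynomial is (x + 4)^4, so the factor x + 4 appears with exponent 4: the algebraic multiplicity is 4.

rank(A + 4I) = 2, so the eigenspace has dimension 4 - 2 = 2: the geometric multiplicity is 2.

Since 2 < 4, A is not diagonalizable.

algebraic multiplicity 4, geometric multiplicity 2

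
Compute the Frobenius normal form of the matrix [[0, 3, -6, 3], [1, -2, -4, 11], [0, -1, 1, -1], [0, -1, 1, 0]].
R = [[0, 0, 0, -3], [1, 0, 0, -6], [0, 1, 0, -3], [0, 0, 1, -1]]

The invariant factors of A (the non-unit diagonal entries of the Smith normal form of xI - A over ℚ[x]) are (x + 1)(x^3 + 3x + 3), each dividing the next. The characteristic polynomial is their product, (x + 1)(x^3 + 3x + 3).

The rational canonical form is the block-diagonal matrix of companion matrices C(f_i):
R = [[0, 0, 0, -3], [1, 0, 0, -6], [0, 1, 0, -3], [0, 0, 1, -1]].

Note the characteristic polynomial does not split into linear factors over ℚ, so A has no Jordan form over ℚ; the rational canonical form exists over any field.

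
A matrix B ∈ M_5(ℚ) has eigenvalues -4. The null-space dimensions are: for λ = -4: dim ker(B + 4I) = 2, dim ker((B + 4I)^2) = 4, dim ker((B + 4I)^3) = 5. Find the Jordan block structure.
λ = -4: successive nullity increments [2, 2, 1] count blocks of size ≥ k; block sizes are [3, 2].

Jordan blocks: (-4, 3), (-4, 2)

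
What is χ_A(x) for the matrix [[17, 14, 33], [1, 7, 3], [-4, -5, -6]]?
xI - A = [[x - 17, -14, -33], [-1, x - 7, -3], [4, 5, x + 6]].

Expanding det(xI - A) along the first row:
det(xI - A) = + (x - 17)·det([[x - 7, -3], [5, x + 6]]) - (-14)·det([[-1, -3], [4, x + 6]]) + (-33)·det([[-1, x - 7], [4, 5]]).

Evaluating gives χ_A(x) = x^3 - 18x^2 + 108x - 216 = (x - 6)^3.

χ_A(x) = (x - 6)^3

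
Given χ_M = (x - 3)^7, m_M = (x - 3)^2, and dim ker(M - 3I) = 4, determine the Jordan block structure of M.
λ = 3: algebraic multiplicity 7 (exponent in χ_M), largest block size 2 (exponent in m_M), 4 blocks (geometric multiplicity). These force block sizes [2, 2, 2, 1].

Jordan blocks: (3, 2), (3, 2), (3, 2), (3, 1)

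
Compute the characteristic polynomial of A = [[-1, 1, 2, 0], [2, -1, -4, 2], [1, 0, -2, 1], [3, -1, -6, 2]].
χ_A(x) = x^2(x + 1)^2

xI - A = [[x + 1, -1, -2, 0], [-2, x + 1, 4, -2], [-1, 0, x + 2, -1], [-3, 1, 6, x - 2]].

Expanding det(xI - A) along the first row:
det(xI - A) = + (x + 1)·det([[x + 1, 4, -2], [0, x + 2, -1], [1, 6, x - 2]]) - (-1)·det([[-2, 4, -2], [-1, x + 2, -1], [-3, 6, x - 2]]) + (-2)·det([[-2, x + 1, -2], [-1, 0, -1], [-3, 1, x - 2]]) - (0)·det([[-2, x + 1, 4], [-1, 0, x + 2], [-3, 1, 6]]).

Evaluating gives χ_A(x) = x^4 + 2x^3 + x^2 = x^2(x + 1)^2.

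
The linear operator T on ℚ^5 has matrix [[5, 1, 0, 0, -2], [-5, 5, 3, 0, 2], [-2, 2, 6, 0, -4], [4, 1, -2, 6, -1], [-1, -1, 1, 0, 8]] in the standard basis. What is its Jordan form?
J = [[6, 1, 0, 0, 0], [0, 6, 1, 0, 0], [0, 0, 6, 0, 0], [0, 0, 0, 6, 1], [0, 0, 0, 0, 6]]

The characteristic polynomial is det(xI - A) = (x - 6)^5, so the eigenvalues are 6 (algebraic multiplicity 5).

For λ = 6: rank(A - 6I) = 3, rank((A - 6I)^2) = 1, rank((A - 6I)^3) = 0. The eigenspace has dimension 5 - 3 = 2, so there are 2 Jordan blocks; the rank sequence gives block sizes [3, 2].

Assembling the blocks gives the Jordan form J above.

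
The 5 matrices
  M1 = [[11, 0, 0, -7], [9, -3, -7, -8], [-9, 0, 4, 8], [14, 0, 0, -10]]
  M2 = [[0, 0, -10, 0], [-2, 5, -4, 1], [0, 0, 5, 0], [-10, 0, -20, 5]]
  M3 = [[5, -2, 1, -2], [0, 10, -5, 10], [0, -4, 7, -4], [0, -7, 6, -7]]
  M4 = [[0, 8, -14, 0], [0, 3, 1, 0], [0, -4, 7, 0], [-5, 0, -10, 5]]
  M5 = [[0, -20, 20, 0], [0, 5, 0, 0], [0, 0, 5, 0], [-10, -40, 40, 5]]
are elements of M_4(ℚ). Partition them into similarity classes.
Characteristic polynomials: χ_{M1} = (x - 4)^2(x + 3)^2, χ_{M2} = x(x - 5)^3, χ_{M3} = x(x - 5)^3, χ_{M4} = x(x - 5)^3, χ_{M5} = x(x - 5)^3.

{M1}: invariant factors x + 3, (x - 4)^2(x + 3).

{M2, M3, M4}: invariant factors x - 5, x(x - 5)^2.

{M5}: invariant factors x - 5, x - 5, x(x - 5).

Matrices are similar if and only if their invariant-factor lists agree; the partition into similarity classes is {M1}, {M2, M3, M4}, {M5}.

3 classes: {M1}, {M2, M3, M4}, {M5}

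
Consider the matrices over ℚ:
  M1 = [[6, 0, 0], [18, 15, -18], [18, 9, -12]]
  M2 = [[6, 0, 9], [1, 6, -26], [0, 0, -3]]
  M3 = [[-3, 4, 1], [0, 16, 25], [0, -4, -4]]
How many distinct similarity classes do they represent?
2 classes: {M1}, {M2, M3}

Characteristic polynomials: χ_{M1} = (x - 6)^2(x + 3), χ_{M2} = (x - 6)^2(x + 3), χ_{M3} = (x - 6)^2(x + 3).

{M1}: invariant factors x - 6, (x - 6)(x + 3).

{M2, M3}: invariant factors (x - 6)^2(x + 3).

Matrices are similar if and only if their invariant-factor lists agree; the partition into similarity classes is {M1}, {M2, M3}.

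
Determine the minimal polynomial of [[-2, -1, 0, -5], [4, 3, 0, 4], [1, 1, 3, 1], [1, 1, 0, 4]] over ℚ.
m_A(x) = (x - 3)^2(x + 1)

The characteristic polynomial factors as (x - 3)^3(x + 1). The minimal polynomial is ∏(x - λ)^{k_λ} where k_λ is the size of the largest Jordan block at λ.

For λ = -1: rank(A + I) = 3, and the largest Jordan block has size 1 (the smallest k with rank((A + I)^k) = rank((A + I)^(k+1))).
For λ = 3: rank(A - 3I) = 2, and the largest Jordan block has size 2 (the smallest k with rank((A - 3I)^k) = rank((A - 3I)^(k+1))).

So m_A(x) = (x - 3)^2(x + 1).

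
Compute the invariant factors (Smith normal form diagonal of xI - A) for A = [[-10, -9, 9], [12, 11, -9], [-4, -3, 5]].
The Jordan structure of A has elementary divisors (x - 2)^2, (x - 2). Arranging the block sizes at each eigenvalue in decreasing order and taking row products gives the invariant factors.

Invariant factors (smallest first, each dividing the next): x - 2, (x - 2)^2.

Check: the last factor (x - 2)^2 is the minimal polynomial, and the product (x - 2)^3 is the characteristic polynomial.

x - 2, (x - 2)^2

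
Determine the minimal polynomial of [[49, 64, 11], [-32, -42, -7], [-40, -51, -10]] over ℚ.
m_A(x) = (x + 1)^3

The characteristic polynomial factors as (x + 1)^3. The minimal polynomial is ∏(x - λ)^{k_λ} where k_λ is the size of the largest Jordan block at λ.

For λ = -1: rank(A + I) = 2, and the largest Jordan block has size 3 (the smallest k with rank((A + I)^k) = rank((A + I)^(k+1))).

So m_A(x) = (x + 1)^3.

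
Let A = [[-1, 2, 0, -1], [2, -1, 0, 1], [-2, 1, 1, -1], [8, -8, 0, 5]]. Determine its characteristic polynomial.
xI - A = [[x + 1, -2, 0, 1], [-2, x + 1, 0, -1], [2, -1, x - 1, 1], [-8, 8, 0, x - 5]].

Expanding det(xI - A) along the first row:
det(xI - A) = + (x + 1)·det([[x + 1, 0, -1], [-1, x - 1, 1], [8, 0, x - 5]]) - (-2)·det([[-2, 0, -1], [2, x - 1, 1], [-8, 0, x - 5]]) + (0)·det([[-2, x + 1, -1], [2, -1, 1], [-8, 8, x - 5]]) - (1)·det([[-2, x + 1, 0], [2, -1, x - 1], [-8, 8, 0]]).

Evaluating gives χ_A(x) = x^4 - 4x^3 + 6x^2 - 4x + 1 = (x - 1)^4.

χ_A(x) = (x - 1)^4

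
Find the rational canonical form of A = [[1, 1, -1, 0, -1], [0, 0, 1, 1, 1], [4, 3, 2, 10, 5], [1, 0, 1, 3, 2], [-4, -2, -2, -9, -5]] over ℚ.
The invariant factors of A (the non-unit diagonal entries of the Smith normal form of xI - A over ℚ[x]) are (x - 1)(x + 1), (x - 1)^2(x + 1), each dividing the next. The characteristic polynomial is their product, (x - 1)^3(x + 1)^2.

The rational canonical form is the block-diagonal matrix of companion matrices C(f_i):
R = [[0, 1, 0, 0, 0], [1, 0, 0, 0, 0], [0, 0, 0, 0, -1], [0, 0, 1, 0, 1], [0, 0, 0, 1, 1]].

R = [[0, 1, 0, 0, 0], [1, 0, 0, 0, 0], [0, 0, 0, 0, -1], [0, 0, 1, 0, 1], [0, 0, 0, 1, 1]]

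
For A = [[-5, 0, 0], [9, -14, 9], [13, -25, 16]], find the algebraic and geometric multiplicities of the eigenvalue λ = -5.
algebraic multiplicity 1, geometric multiplicity 1

The characteristic polynomial is (x - 1)^2(x + 5), so the factor x + 5 appears with exponent 1: the algebraic multiplicity is 1.

rank(A + 5I) = 2, so the eigenspace has dimension 3 - 2 = 1: the geometric multiplicity is 1.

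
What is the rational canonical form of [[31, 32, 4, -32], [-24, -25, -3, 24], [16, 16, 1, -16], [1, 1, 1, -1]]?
The invariant factors of A (the non-unit diagonal entries of the Smith normal form of xI - A over ℚ[x]) are x + 1, (x - 5)(x - 3)(x + 1), each dividing the next. The characteristic polynomial is their product, (x - 5)(x - 3)(x + 1)^2.

The rational canonical form is the block-diagonal matrix of companion matrices C(f_i):
R = [[-1, 0, 0, 0], [0, 0, 0, -15], [0, 1, 0, -7], [0, 0, 1, 7]].

R = [[-1, 0, 0, 0], [0, 0, 0, -15], [0, 1, 0, -7], [0, 0, 1, 7]]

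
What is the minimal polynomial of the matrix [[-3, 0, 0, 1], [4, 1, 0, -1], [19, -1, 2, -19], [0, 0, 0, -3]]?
m_A(x) = (x - 2)(x - 1)(x + 3)^2

The characteristic polynomial factors as (x - 2)(x - 1)(x + 3)^2. The minimal polynomial is ∏(x - λ)^{k_λ} where k_λ is the size of the largest Jordan block at λ.

For λ = -3: rank(A + 3I) = 3, and the largest Jordan block has size 2 (the smallest k with rank((A + 3I)^k) = rank((A + 3I)^(k+1))).
For λ = 1: rank(A - I) = 3, and the largest Jordan block has size 1 (the smallest k with rank((A - I)^k) = rank((A - I)^(k+1))).
For λ = 2: rank(A - 2I) = 3, and the largest Jordan block has size 1 (the smallest k with rank((A - 2I)^k) = rank((A - 2I)^(k+1))).

So m_A(x) = (x - 2)(x - 1)(x + 3)^2.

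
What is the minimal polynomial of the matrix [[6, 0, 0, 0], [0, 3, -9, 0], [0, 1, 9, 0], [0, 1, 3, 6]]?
m_A(x) = (x - 6)^2

The characteristic polynomial factors as (x - 6)^4. The minimal polynomial is ∏(x - λ)^{k_λ} where k_λ is the size of the largest Jordan block at λ.

For λ = 6: rank(A - 6I) = 1, and the largest Jordan block has size 2 (the smallest k with rank((A - 6I)^k) = rank((A - 6I)^(k+1))).

So m_A(x) = (x - 6)^2.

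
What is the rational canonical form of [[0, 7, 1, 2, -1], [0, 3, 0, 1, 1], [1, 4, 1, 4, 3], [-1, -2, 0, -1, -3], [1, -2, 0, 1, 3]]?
The invariant factors of A (the non-unit diagonal entries of the Smith normal form of xI - A over ℚ[x]) are x^2 - 3x + 4, x(x^2 - 3x + 4), each dividing the next. The characteristic polynomial is their product, x(x^2 - 3x + 4)^2.

The rational canonical form is the block-diagonal matrix of companion matrices C(f_i):
R = [[0, -4, 0, 0, 0], [1, 3, 0, 0, 0], [0, 0, 0, 0, 0], [0, 0, 1, 0, -4], [0, 0, 0, 1, 3]].

Note the characteristic polynomial does not split into linear factors over ℚ, so A has no Jordan form over ℚ; the rational canonical form exists over any field.

R = [[0, -4, 0, 0, 0], [1, 3, 0, 0, 0], [0, 0, 0, 0, 0], [0, 0, 1, 0, -4], [0, 0, 0, 1, 3]]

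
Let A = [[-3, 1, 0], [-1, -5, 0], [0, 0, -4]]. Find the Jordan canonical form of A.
J = [[-4, 1, 0], [0, -4, 0], [0, 0, -4]]

The characteristic polynomial is det(xI - A) = (x + 4)^3, so the eigenvalues are -4 (algebraic multiplicity 3).

For λ = -4: rank(A + 4I) = 1, rank((A + 4I)^2) = 0. The eigenspace has dimension 3 - 1 = 2, so there are 2 Jordan blocks; the rank sequence gives block sizes [2, 1].

Assembling the blocks gives the Jordan form J above.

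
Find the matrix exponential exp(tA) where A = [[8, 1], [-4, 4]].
A has Jordan form J = [[6, 1], [0, 6]] with A = PJP^{-1}, so e^{tA} = P e^{tJ} P^{-1}.

For a Jordan block J_k(λ), e^{tJ_k(λ)} = e^{λt} · (I + tN + t^2 N^2/2! + ... + t^{k-1} N^{k-1}/(k-1)!) where N is the nilpotent superdiagonal part.

Assembling the blocks and conjugating back gives the entries of e^{tA} as shown above.

e^{tA} = [[(2*t + 1)*e^{6*t}, t*e^{6*t}], [-4*t*e^{6*t}, (1 - 2*t)*e^{6*t}]]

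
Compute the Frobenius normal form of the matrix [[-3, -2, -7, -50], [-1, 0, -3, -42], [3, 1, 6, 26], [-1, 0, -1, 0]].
R = [[2, 0, 0, 0], [0, 0, 0, -40], [0, 1, 0, 22], [0, 0, 1, 1]]

The invariant factors of A (the non-unit diagonal entries of the Smith normal form of xI - A over ℚ[x]) are x - 2, (x - 4)(x - 2)(x + 5), each dividing the next. The characteristic polynomial is their product, (x - 4)(x - 2)^2(x + 5).

The rational canonical form is the block-diagonal matrix of companion matrices C(f_i):
R = [[2, 0, 0, 0], [0, 0, 0, -40], [0, 1, 0, 22], [0, 0, 1, 1]].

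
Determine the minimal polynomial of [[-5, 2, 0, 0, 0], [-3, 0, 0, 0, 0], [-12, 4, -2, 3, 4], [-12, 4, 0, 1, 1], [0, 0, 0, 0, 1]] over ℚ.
m_A(x) = (x - 1)^2(x + 2)(x + 3)

The characteristic polynomial factors as (x - 1)^2(x + 2)^2(x + 3). The minimal polynomial is ∏(x - λ)^{k_λ} where k_λ is the size of the largest Jordan block at λ.

For λ = -3: rank(A + 3I) = 4, and the largest Jordan block has size 1 (the smallest k with rank((A + 3I)^k) = rank((A + 3I)^(k+1))).
For λ = -2: rank(A + 2I) = 3, and the largest Jordan block has size 1 (the smallest k with rank((A + 2I)^k) = rank((A + 2I)^(k+1))).
For λ = 1: rank(A - I) = 4, and the largest Jordan block has size 2 (the smallest k with rank((A - I)^k) = rank((A - I)^(k+1))).

So m_A(x) = (x - 1)^2(x + 2)(x + 3).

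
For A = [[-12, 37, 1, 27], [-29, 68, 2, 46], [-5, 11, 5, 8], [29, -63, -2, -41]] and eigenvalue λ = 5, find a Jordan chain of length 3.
v_1 = [[0, 0, 1, 0]]^T, v_2 = [[1, 2, 0, -2]]^T, v_3 = [[3, 5, 1, -5]]^T

We seek v_1 ∈ ker((A - 5I)^3) \ ker((A - 5I)^2), then set v_{i+1} = (A - 5I) v_i.

One such chain is v_1 = [[0, 0, 1, 0]]^T, v_2 = [[1, 2, 0, -2]]^T, v_3 = [[3, 5, 1, -5]]^T. Check: (A - 5I) v_3 = [[0, 0, 0, 0]]^T = 0.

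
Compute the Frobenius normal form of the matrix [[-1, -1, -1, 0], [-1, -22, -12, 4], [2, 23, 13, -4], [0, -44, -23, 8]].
The invariant factors of A (the non-unit diagonal entries of the Smith normal form of xI - A over ℚ[x]) are x^2(x^2 + 2x + 4), each dividing the next. The characteristic polynomial is their product, x^2(x^2 + 2x + 4).

The rational canonical form is the block-diagonal matrix of companion matrices C(f_i):
R = [[0, 0, 0, 0], [1, 0, 0, 0], [0, 1, 0, -4], [0, 0, 1, -2]].

Note the characteristic polynomial does not split into linear factors over ℚ, so A has no Jordan form over ℚ; the rational canonical form exists over any field.

R = [[0, 0, 0, 0], [1, 0, 0, 0], [0, 1, 0, -4], [0, 0, 1, -2]]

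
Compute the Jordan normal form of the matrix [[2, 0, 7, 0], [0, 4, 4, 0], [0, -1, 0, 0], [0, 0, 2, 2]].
The characteristic polynomial is det(xI - A) = (x - 2)^4, so the eigenvalues are 2 (algebraic multiplicity 4).

For λ = 2: rank(A - 2I) = 2, rank((A - 2I)^2) = 1, rank((A - 2I)^3) = 0. The eigenspace has dimension 4 - 2 = 2, so there are 2 Jordan blocks; the rank sequence gives block sizes [3, 1].

Assembling the blocks gives the Jordan form J above.

J = [[2, 1, 0, 0], [0, 2, 1, 0], [0, 0, 2, 0], [0, 0, 0, 2]]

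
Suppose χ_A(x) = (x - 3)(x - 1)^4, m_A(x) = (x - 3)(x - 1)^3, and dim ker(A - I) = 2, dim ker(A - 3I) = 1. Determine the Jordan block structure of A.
Jordan blocks: (1, 3), (1, 1), (3, 1)

λ = 1: algebraic multiplicity 4 (exponent in χ_A), largest block size 3 (exponent in m_A), 2 blocks (geometric multiplicity). These force block sizes [3, 1].
λ = 3: algebraic multiplicity 1 (exponent in χ_A), largest block size 1 (exponent in m_A), 1 block (geometric multiplicity). This forces block sizes [1].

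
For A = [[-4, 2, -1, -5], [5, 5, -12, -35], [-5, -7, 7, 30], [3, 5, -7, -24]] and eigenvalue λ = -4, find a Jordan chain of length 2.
We seek v_1 ∈ ker((A + 4I)^2) \ ker(A + 4I), then set v_{i+1} = (A + 4I) v_i.

One such chain is v_1 = [[-1, -3, 3, -2]]^T, v_2 = [[1, 2, -1, 1]]^T. Check: (A + 4I) v_2 = [[0, 0, 0, 0]]^T = 0.

v_1 = [[-1, -3, 3, -2]]^T, v_2 = [[1, 2, -1, 1]]^T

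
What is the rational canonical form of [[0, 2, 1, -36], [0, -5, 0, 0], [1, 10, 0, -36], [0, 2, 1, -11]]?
The invariant factors of A (the non-unit diagonal entries of the Smith normal form of xI - A over ℚ[x]) are x + 5, (x + 1)(x + 5)^2, each dividing the next. The characteristic polynomial is their product, (x + 1)(x + 5)^3.

The rational canonical form is the block-diagonal matrix of companion matrices C(f_i):
R = [[-5, 0, 0, 0], [0, 0, 0, -25], [0, 1, 0, -35], [0, 0, 1, -11]].

R = [[-5, 0, 0, 0], [0, 0, 0, -25], [0, 1, 0, -35], [0, 0, 1, -11]]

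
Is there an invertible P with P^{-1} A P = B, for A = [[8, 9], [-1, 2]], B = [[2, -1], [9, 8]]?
Yes.

Two matrices over a field are similar if and only if they have the same invariant factors.

Both A and B have characteristic polynomial (x - 5)^2 and minimal polynomial (x - 5)^2. Computing further, both have invariant factors (x - 5)^2. Hence A and B are similar.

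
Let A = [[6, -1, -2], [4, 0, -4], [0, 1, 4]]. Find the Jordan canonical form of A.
J = [[2, 0, 0], [0, 4, 1], [0, 0, 4]]

The characteristic polynomial is det(xI - A) = (x - 4)^2(x - 2), so the eigenvalues are 2 (algebraic multiplicity 1), 4 (algebraic multiplicity 2).

For λ = 2: algebraic multiplicity 1 gives one 1×1 block.

For λ = 4: rank(A - 4I) = 2, rank((A - 4I)^2) = 1. The eigenspace has dimension 3 - 2 = 1, so there is 1 Jordan block; the rank sequence gives block sizes [2].

Assembling the blocks gives the Jordan form J above.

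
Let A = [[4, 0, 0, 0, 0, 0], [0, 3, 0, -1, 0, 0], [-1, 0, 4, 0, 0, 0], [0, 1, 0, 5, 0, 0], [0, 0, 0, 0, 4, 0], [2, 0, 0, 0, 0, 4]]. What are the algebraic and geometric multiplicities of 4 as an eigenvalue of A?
The characteristic polynomial is (x - 4)^6, so the factor x - 4 appears with exponent 6: the algebraic multiplicity is 6.

rank(A - 4I) = 2, so the eigenspace has dimension 6 - 2 = 4: the geometric multiplicity is 4.

Since 4 < 6, A is not diagonalizable.

algebraic multiplicity 6, geometric multiplicity 4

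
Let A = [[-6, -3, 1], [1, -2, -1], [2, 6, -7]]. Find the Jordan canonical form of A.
The characteristic polynomial is det(xI - A) = (x + 5)^3, so the eigenvalues are -5 (algebraic multiplicity 3).

For λ = -5: rank(A + 5I) = 1, rank((A + 5I)^2) = 0. The eigenspace has dimension 3 - 1 = 2, so there are 2 Jordan blocks; the rank sequence gives block sizes [2, 1].

Assembling the blocks gives the Jordan form J above.

J = [[-5, 1, 0], [0, -5, 0], [0, 0, -5]]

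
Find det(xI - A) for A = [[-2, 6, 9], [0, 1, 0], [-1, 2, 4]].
χ_A(x) = (x - 1)^3

xI - A = [[x + 2, -6, -9], [0, x - 1, 0], [1, -2, x - 4]].

Expanding det(xI - A) along the first row:
det(xI - A) = + (x + 2)·det([[x - 1, 0], [-2, x - 4]]) - (-6)·det([[0, 0], [1, x - 4]]) + (-9)·det([[0, x - 1], [1, -2]]).

Evaluating gives χ_A(x) = x^3 - 3x^2 + 3x - 1 = (x - 1)^3.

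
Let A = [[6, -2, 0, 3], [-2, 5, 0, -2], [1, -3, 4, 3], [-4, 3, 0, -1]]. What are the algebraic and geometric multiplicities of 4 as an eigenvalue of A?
The characteristic polynomial is (x - 4)^2(x - 3)^2, so the factor x - 4 appears with exponent 2: the algebraic multiplicity is 2.

rank(A - 4I) = 3, so the eigenspace has dimension 4 - 3 = 1: the geometric multiplicity is 1.

Since 1 < 2, A is not diagonalizable.

algebraic multiplicity 2, geometric multiplicity 1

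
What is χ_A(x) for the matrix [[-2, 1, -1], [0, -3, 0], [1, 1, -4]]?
χ_A(x) = (x + 3)^3

xI - A = [[x + 2, -1, 1], [0, x + 3, 0], [-1, -1, x + 4]].

Expanding det(xI - A) along the first row:
det(xI - A) = + (x + 2)·det([[x + 3, 0], [-1, x + 4]]) - (-1)·det([[0, 0], [-1, x + 4]]) + (1)·det([[0, x + 3], [-1, -1]]).

Evaluating gives χ_A(x) = x^3 + 9x^2 + 27x + 27 = (x + 3)^3.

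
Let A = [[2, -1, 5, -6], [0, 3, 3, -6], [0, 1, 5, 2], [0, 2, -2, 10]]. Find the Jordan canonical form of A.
The characteristic polynomial is det(xI - A) = (x - 6)^3(x - 2), so the eigenvalues are 2 (algebraic multiplicity 1), 6 (algebraic multiplicity 3).

For λ = 2: algebraic multiplicity 1 gives one 1×1 block.

For λ = 6: rank(A - 6I) = 2, rank((A - 6I)^2) = 1. The eigenspace has dimension 4 - 2 = 2, so there are 2 Jordan blocks; the rank sequence gives block sizes [2, 1].

Assembling the blocks gives the Jordan form J above.

J = [[2, 0, 0, 0], [0, 6, 1, 0], [0, 0, 6, 0], [0, 0, 0, 6]]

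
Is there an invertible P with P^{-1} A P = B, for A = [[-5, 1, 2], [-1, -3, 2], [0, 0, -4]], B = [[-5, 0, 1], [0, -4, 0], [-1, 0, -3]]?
Two matrices over a field are similar if and only if they have the same invariant factors.

Both A and B have characteristic polynomial (x + 4)^3 and minimal polynomial (x + 4)^2. Computing further, both have invariant factors x + 4, (x + 4)^2. Hence A and B are similar.

Yes.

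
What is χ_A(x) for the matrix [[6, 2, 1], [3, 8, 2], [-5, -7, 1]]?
χ_A(x) = (x - 5)^3

xI - A = [[x - 6, -2, -1], [-3, x - 8, -2], [5, 7, x - 1]].

Expanding det(xI - A) along the first row:
det(xI - A) = + (x - 6)·det([[x - 8, -2], [7, x - 1]]) - (-2)·det([[-3, -2], [5, x - 1]]) + (-1)·det([[-3, x - 8], [5, 7]]).

Evaluating gives χ_A(x) = x^3 - 15x^2 + 75x - 125 = (x - 5)^3.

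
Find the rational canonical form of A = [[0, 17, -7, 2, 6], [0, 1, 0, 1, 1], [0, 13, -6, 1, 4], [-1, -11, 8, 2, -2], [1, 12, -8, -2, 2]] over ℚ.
The invariant factors of A (the non-unit diagonal entries of the Smith normal form of xI - A over ℚ[x]) are x^2 - x - 1, (x + 3)(x^2 - x - 1), each dividing the next. The characteristic polynomial is their product, (x + 3)(x^2 - x - 1)^2.

The rational canonical form is the block-diagonal matrix of companion matrices C(f_i):
R = [[0, 1, 0, 0, 0], [1, 1, 0, 0, 0], [0, 0, 0, 0, 3], [0, 0, 1, 0, 4], [0, 0, 0, 1, -2]].

Note the characteristic polynomial does not split into linear factors over ℚ, so A has no Jordan form over ℚ; the rational canonical form exists over any field.

R = [[0, 1, 0, 0, 0], [1, 1, 0, 0, 0], [0, 0, 0, 0, 3], [0, 0, 1, 0, 4], [0, 0, 0, 1, -2]]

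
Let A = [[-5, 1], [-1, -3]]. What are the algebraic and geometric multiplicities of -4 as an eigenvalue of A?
The characteristic polynomial is (x + 4)^2, so the factor x + 4 appears with exponent 2: the algebraic multiplicity is 2.

rank(A + 4I) = 1, so the eigenspace has dimension 2 - 1 = 1: the geometric multiplicity is 1.

Since 1 < 2, A is not diagonalizable.

algebraic multiplicity 2, geometric multiplicity 1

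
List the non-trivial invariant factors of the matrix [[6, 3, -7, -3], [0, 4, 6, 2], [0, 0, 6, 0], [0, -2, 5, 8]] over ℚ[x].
x - 6, (x - 6)^3

The Jordan structure of A has elementary divisors (x - 6)^3, (x - 6). Arranging the block sizes at each eigenvalue in decreasing order and taking row products gives the invariant factors.

Invariant factors (smallest first, each dividing the next): x - 6, (x - 6)^3.

Check: the last factor (x - 6)^3 is the minimal polynomial, and the product (x - 6)^4 is the characteristic polynomial.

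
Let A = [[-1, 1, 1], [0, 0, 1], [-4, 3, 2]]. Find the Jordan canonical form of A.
J = [[-1, 0, 0], [0, 1, 1], [0, 0, 1]]

The characteristic polynomial is det(xI - A) = (x - 1)^2(x + 1), so the eigenvalues are -1 (algebraic multiplicity 1), 1 (algebraic multiplicity 2).

For λ = -1: algebraic multiplicity 1 gives one 1×1 block.

For λ = 1: rank(A - I) = 2, rank((A - I)^2) = 1. The eigenspace has dimension 3 - 2 = 1, so there is 1 Jordan block; the rank sequence gives block sizes [2].

Assembling the blocks gives the Jordan form J above.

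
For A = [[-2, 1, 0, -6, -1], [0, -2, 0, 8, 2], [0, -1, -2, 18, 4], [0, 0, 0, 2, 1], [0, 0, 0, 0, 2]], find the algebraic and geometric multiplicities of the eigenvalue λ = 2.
algebraic multiplicity 2, geometric multiplicity 1

The characteristic polynomial is (x - 2)^2(x + 2)^3, so the factor x - 2 appears with exponent 2: the algebraic multiplicity is 2.

rank(A - 2I) = 4, so the eigenspace has dimension 5 - 4 = 1: the geometric multiplicity is 1.

Since 1 < 2, A is not diagonalizable.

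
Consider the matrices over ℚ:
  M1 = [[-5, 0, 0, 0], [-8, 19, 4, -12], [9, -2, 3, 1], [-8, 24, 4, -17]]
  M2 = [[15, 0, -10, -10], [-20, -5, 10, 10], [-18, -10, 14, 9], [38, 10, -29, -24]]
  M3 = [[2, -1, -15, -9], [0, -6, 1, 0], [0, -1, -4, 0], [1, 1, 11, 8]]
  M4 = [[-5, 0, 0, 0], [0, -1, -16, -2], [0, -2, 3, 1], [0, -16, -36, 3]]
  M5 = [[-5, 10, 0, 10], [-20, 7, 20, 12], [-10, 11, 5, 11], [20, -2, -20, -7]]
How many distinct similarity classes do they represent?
2 classes: {M1, M2, M4, M5}, {M3}

Characteristic polynomials: χ_{M1} = (x - 5)^2(x + 5)^2, χ_{M2} = (x - 5)^2(x + 5)^2, χ_{M3} = (x - 5)^2(x + 5)^2, χ_{M4} = (x - 5)^2(x + 5)^2, χ_{M5} = (x - 5)^2(x + 5)^2.

{M1, M2, M4, M5}: invariant factors x + 5, (x - 5)^2(x + 5).

{M3}: invariant factors (x - 5)^2(x + 5)^2.

Matrices are similar if and only if their invariant-factor lists agree; the partition into similarity classes is {M1, M2, M4, M5}, {M3}.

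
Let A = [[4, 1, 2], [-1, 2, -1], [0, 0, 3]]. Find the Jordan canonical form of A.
J = [[3, 1, 0], [0, 3, 1], [0, 0, 3]]

The characteristic polynomial is det(xI - A) = (x - 3)^3, so the eigenvalues are 3 (algebraic multiplicity 3).

For λ = 3: rank(A - 3I) = 2, rank((A - 3I)^2) = 1, rank((A - 3I)^3) = 0. The eigenspace has dimension 3 - 2 = 1, so there is 1 Jordan block; the rank sequence gives block sizes [3].

Assembling the blocks gives the Jordan form J above.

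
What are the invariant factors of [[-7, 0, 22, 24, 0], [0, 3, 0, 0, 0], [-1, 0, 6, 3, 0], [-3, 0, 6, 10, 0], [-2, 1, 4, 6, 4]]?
x - 4, (x - 4)^2(x - 3)(x - 1)

The Jordan structure of A has elementary divisors (x - 1), (x - 3), (x - 4)^2, (x - 4). Arranging the block sizes at each eigenvalue in decreasing order and taking row products gives the invariant factors.

Invariant factors (smallest first, each dividing the next): x - 4, (x - 4)^2(x - 3)(x - 1).

Check: the last factor (x - 4)^2(x - 3)(x - 1) is the minimal polynomial, and the product (x - 4)^3(x - 3)(x - 1) is the characteristic polynomial.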